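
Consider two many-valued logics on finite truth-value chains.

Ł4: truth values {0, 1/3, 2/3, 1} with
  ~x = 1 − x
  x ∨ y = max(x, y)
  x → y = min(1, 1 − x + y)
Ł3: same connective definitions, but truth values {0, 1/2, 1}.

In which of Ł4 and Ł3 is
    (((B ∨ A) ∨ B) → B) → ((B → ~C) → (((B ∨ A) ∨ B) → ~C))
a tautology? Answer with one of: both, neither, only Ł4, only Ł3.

both

In Ł4: every assignment gives 1 — tautology.
In Ł3: every assignment gives 1 — tautology.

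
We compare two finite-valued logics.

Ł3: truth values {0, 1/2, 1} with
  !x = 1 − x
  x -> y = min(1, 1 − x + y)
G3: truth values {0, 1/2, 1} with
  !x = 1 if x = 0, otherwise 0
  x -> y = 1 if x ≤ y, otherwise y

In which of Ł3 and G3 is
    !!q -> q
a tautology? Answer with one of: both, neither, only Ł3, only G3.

In Ł3: every assignment gives 1 — tautology.
In G3: at q = 1/2 the value is 1/2 — not a tautology.

only Ł3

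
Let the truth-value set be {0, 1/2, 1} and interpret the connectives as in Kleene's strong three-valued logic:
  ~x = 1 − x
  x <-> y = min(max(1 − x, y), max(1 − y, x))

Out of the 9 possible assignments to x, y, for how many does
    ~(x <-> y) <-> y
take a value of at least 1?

2

x = 0, y = 0 ↦ 1  ≥
x = 0, y = 1/2 ↦ 1/2  <
x = 0, y = 1 ↦ 1  ≥
x = 1/2, y = 0 ↦ 1/2  <
x = 1/2, y = 1/2 ↦ 1/2  <
x = 1/2, y = 1 ↦ 1/2  <
x = 1, y = 0 ↦ 0  <
x = 1, y = 1/2 ↦ 1/2  <
x = 1, y = 1 ↦ 0  <
So 2 of the 9 assignments meet the threshold.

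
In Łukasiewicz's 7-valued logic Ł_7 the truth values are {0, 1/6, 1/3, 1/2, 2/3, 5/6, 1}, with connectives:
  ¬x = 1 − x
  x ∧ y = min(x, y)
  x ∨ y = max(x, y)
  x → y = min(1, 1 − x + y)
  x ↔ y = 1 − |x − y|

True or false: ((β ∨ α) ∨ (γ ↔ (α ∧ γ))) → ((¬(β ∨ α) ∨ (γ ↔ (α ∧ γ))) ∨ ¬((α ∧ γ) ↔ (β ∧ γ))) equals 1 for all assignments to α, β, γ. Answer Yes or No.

Counterexample: take α = 0, β = 2/3, γ = 1/2.
β ∨ α = 2/3 ∨ 0 = 2/3
α ∧ γ = 0 ∧ 1/2 = 0
γ ↔ (α ∧ γ) = 1/2 ↔ 0 = 1/2
(β ∨ α) ∨ (γ ↔ (α ∧ γ)) = 2/3 ∨ 1/2 = 2/3
β ∨ α = 2/3 ∨ 0 = 2/3
¬(β ∨ α) = ¬2/3 = 1/3
α ∧ γ = 0 ∧ 1/2 = 0
γ ↔ (α ∧ γ) = 1/2 ↔ 0 = 1/2
¬(β ∨ α) ∨ (γ ↔ (α ∧ γ)) = 1/3 ∨ 1/2 = 1/2
α ∧ γ = 0 ∧ 1/2 = 0
β ∧ γ = 2/3 ∧ 1/2 = 1/2
(α ∧ γ) ↔ (β ∧ γ) = 0 ↔ 1/2 = 1/2
¬((α ∧ γ) ↔ (β ∧ γ)) = ¬1/2 = 1/2
(¬(β ∨ α) ∨ (γ ↔ (α ∧ γ))) ∨ ¬((α ∧ γ) ↔ (β ∧ γ)) = 1/2 ∨ 1/2 = 1/2
((β ∨ α) ∨ (γ ↔ (α ∧ γ))) → ((¬(β ∨ α) ∨ (γ ↔ (α ∧ γ))) ∨ ¬((α ∧ γ) ↔ (β ∧ γ))) = 2/3 → 1/2 = 5/6
This gives 5/6 ≠ 1.

No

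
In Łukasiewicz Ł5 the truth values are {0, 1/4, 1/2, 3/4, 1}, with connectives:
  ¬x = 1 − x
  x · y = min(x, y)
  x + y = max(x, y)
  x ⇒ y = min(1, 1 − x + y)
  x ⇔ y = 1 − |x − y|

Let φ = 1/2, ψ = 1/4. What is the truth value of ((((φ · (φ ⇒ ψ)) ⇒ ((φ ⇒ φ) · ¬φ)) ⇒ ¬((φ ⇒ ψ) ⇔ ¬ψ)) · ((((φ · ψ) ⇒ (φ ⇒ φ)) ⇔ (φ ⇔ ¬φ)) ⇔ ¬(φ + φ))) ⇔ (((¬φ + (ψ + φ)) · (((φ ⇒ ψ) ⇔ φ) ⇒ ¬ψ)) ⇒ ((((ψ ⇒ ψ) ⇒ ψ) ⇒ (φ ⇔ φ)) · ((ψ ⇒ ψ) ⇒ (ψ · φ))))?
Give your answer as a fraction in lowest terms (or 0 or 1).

1/4

φ ⇒ ψ = 1/2 ⇒ 1/4 = 3/4
φ · (φ ⇒ ψ) = 1/2 · 3/4 = 1/2
φ ⇒ φ = 1/2 ⇒ 1/2 = 1
¬φ = ¬1/2 = 1/2
(φ ⇒ φ) · ¬φ = 1 · 1/2 = 1/2
(φ · (φ ⇒ ψ)) ⇒ ((φ ⇒ φ) · ¬φ) = 1/2 ⇒ 1/2 = 1
φ ⇒ ψ = 1/2 ⇒ 1/4 = 3/4
¬ψ = ¬1/4 = 3/4
(φ ⇒ ψ) ⇔ ¬ψ = 3/4 ⇔ 3/4 = 1
¬((φ ⇒ ψ) ⇔ ¬ψ) = ¬1 = 0
((φ · (φ ⇒ ψ)) ⇒ ((φ ⇒ φ) · ¬φ)) ⇒ ¬((φ ⇒ ψ) ⇔ ¬ψ) = 1 ⇒ 0 = 0
φ · ψ = 1/2 · 1/4 = 1/4
φ ⇒ φ = 1/2 ⇒ 1/2 = 1
(φ · ψ) ⇒ (φ ⇒ φ) = 1/4 ⇒ 1 = 1
¬φ = ¬1/2 = 1/2
φ ⇔ ¬φ = 1/2 ⇔ 1/2 = 1
((φ · ψ) ⇒ (φ ⇒ φ)) ⇔ (φ ⇔ ¬φ) = 1 ⇔ 1 = 1
φ + φ = 1/2 + 1/2 = 1/2
¬(φ + φ) = ¬1/2 = 1/2
(((φ · ψ) ⇒ (φ ⇒ φ)) ⇔ (φ ⇔ ¬φ)) ⇔ ¬(φ + φ) = 1 ⇔ 1/2 = 1/2
(((φ · (φ ⇒ ψ)) ⇒ ((φ ⇒ φ) · ¬φ)) ⇒ ¬((φ ⇒ ψ) ⇔ ¬ψ)) · ((((φ · ψ) ⇒ (φ ⇒ φ)) ⇔ (φ ⇔ ¬φ)) ⇔ ¬(φ + φ)) = 0 · 1/2 = 0
¬φ = ¬1/2 = 1/2
ψ + φ = 1/4 + 1/2 = 1/2
¬φ + (ψ + φ) = 1/2 + 1/2 = 1/2
φ ⇒ ψ = 1/2 ⇒ 1/4 = 3/4
(φ ⇒ ψ) ⇔ φ = 3/4 ⇔ 1/2 = 3/4
¬ψ = ¬1/4 = 3/4
((φ ⇒ ψ) ⇔ φ) ⇒ ¬ψ = 3/4 ⇒ 3/4 = 1
(¬φ + (ψ + φ)) · (((φ ⇒ ψ) ⇔ φ) ⇒ ¬ψ) = 1/2 · 1 = 1/2
ψ ⇒ ψ = 1/4 ⇒ 1/4 = 1
(ψ ⇒ ψ) ⇒ ψ = 1 ⇒ 1/4 = 1/4
φ ⇔ φ = 1/2 ⇔ 1/2 = 1
((ψ ⇒ ψ) ⇒ ψ) ⇒ (φ ⇔ φ) = 1/4 ⇒ 1 = 1
ψ ⇒ ψ = 1/4 ⇒ 1/4 = 1
ψ · φ = 1/4 · 1/2 = 1/4
(ψ ⇒ ψ) ⇒ (ψ · φ) = 1 ⇒ 1/4 = 1/4
(((ψ ⇒ ψ) ⇒ ψ) ⇒ (φ ⇔ φ)) · ((ψ ⇒ ψ) ⇒ (ψ · φ)) = 1 · 1/4 = 1/4
((¬φ + (ψ + φ)) · (((φ ⇒ ψ) ⇔ φ) ⇒ ¬ψ)) ⇒ ((((ψ ⇒ ψ) ⇒ ψ) ⇒ (φ ⇔ φ)) · ((ψ ⇒ ψ) ⇒ (ψ · φ))) = 1/2 ⇒ 1/4 = 3/4
((((φ · (φ ⇒ ψ)) ⇒ ((φ ⇒ φ) · ¬φ)) ⇒ ¬((φ ⇒ ψ) ⇔ ¬ψ)) · ((((φ · ψ) ⇒ (φ ⇒ φ)) ⇔ (φ ⇔ ¬φ)) ⇔ ¬(φ + φ))) ⇔ (((¬φ + (ψ + φ)) · (((φ ⇒ ψ) ⇔ φ) ⇒ ¬ψ)) ⇒ ((((ψ ⇒ ψ) ⇒ ψ) ⇒ (φ ⇔ φ)) · ((ψ ⇒ ψ) ⇒ (ψ · φ)))) = 0 ⇔ 3/4 = 1/4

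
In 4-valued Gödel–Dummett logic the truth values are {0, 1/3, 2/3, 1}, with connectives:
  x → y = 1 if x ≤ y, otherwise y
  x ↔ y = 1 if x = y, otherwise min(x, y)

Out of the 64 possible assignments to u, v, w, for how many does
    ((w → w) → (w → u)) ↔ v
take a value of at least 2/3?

27

value 1: 16 assignments (counts)
value 2/3: 11 assignments (counts)
value 1/3: 15 assignments
value 0: 22 assignments
So 27 of the 64 assignments meet the threshold.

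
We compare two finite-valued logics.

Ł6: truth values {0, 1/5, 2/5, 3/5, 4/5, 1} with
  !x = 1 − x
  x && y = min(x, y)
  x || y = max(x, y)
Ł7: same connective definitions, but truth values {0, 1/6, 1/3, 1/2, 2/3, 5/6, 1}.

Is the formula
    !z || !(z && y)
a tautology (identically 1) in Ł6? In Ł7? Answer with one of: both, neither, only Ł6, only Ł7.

In Ł6: at y = 1/5, z = 1/5 the value is 4/5 — not a tautology.
In Ł7: at y = 1/6, z = 1/6 the value is 5/6 — not a tautology.

neither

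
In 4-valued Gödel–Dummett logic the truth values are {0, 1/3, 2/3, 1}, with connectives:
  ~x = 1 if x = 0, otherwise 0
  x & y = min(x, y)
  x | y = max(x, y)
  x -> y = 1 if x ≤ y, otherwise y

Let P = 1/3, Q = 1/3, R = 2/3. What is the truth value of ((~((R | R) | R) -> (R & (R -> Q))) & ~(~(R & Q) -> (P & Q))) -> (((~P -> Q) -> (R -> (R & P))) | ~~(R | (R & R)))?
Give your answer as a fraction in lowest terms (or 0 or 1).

1

R | R = 2/3 | 2/3 = 2/3
(R | R) | R = 2/3 | 2/3 = 2/3
~((R | R) | R) = ~2/3 = 0
R -> Q = 2/3 -> 1/3 = 1/3
R & (R -> Q) = 2/3 & 1/3 = 1/3
~((R | R) | R) -> (R & (R -> Q)) = 0 -> 1/3 = 1
R & Q = 2/3 & 1/3 = 1/3
~(R & Q) = ~1/3 = 0
P & Q = 1/3 & 1/3 = 1/3
~(R & Q) -> (P & Q) = 0 -> 1/3 = 1
~(~(R & Q) -> (P & Q)) = ~1 = 0
(~((R | R) | R) -> (R & (R -> Q))) & ~(~(R & Q) -> (P & Q)) = 1 & 0 = 0
~P = ~1/3 = 0
~P -> Q = 0 -> 1/3 = 1
R & P = 2/3 & 1/3 = 1/3
R -> (R & P) = 2/3 -> 1/3 = 1/3
(~P -> Q) -> (R -> (R & P)) = 1 -> 1/3 = 1/3
R & R = 2/3 & 2/3 = 2/3
R | (R & R) = 2/3 | 2/3 = 2/3
~(R | (R & R)) = ~2/3 = 0
~~(R | (R & R)) = ~0 = 1
((~P -> Q) -> (R -> (R & P))) | ~~(R | (R & R)) = 1/3 | 1 = 1
((~((R | R) | R) -> (R & (R -> Q))) & ~(~(R & Q) -> (P & Q))) -> (((~P -> Q) -> (R -> (R & P))) | ~~(R | (R & R))) = 0 -> 1 = 1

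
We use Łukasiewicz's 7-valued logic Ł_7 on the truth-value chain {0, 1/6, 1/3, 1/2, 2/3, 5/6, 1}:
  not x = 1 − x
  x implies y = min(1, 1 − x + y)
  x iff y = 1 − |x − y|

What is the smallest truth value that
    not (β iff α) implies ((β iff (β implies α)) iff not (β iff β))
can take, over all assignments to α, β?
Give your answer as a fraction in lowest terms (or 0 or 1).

1/2

Take α = 0, β = 1/2:
β iff α = 1/2 iff 0 = 1/2
not (β iff α) = not 1/2 = 1/2
β implies α = 1/2 implies 0 = 1/2
β iff (β implies α) = 1/2 iff 1/2 = 1
β iff β = 1/2 iff 1/2 = 1
not (β iff β) = not 1 = 0
(β iff (β implies α)) iff not (β iff β) = 1 iff 0 = 0
not (β iff α) implies ((β iff (β implies α)) iff not (β iff β)) = 1/2 implies 0 = 1/2
No assignment yields a value below 1/2, so this is the minimum.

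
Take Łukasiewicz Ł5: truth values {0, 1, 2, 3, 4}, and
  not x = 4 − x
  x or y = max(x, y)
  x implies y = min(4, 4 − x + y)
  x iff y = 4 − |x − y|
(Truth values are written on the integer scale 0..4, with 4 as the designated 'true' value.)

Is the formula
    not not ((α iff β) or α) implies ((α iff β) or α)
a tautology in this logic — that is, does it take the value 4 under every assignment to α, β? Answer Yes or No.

Yes

At α = 1, β = 3, for instance:
α iff β = 1 iff 3 = 2
(α iff β) or α = 2 or 1 = 2
not ((α iff β) or α) = not 2 = 2
not not ((α iff β) or α) = not 2 = 2
not not ((α iff β) or α) implies ((α iff β) or α) = 2 implies 2 = 4
and checking the remaining 24 assignments likewise gives ≥ 4 in every case.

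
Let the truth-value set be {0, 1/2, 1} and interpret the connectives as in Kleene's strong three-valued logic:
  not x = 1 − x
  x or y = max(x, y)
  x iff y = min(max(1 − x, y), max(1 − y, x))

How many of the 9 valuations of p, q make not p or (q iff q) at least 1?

7

p = 0, q = 0 ↦ 1  ≥
p = 0, q = 1/2 ↦ 1  ≥
p = 0, q = 1 ↦ 1  ≥
p = 1/2, q = 0 ↦ 1  ≥
p = 1/2, q = 1/2 ↦ 1/2  <
p = 1/2, q = 1 ↦ 1  ≥
p = 1, q = 0 ↦ 1  ≥
p = 1, q = 1/2 ↦ 1/2  <
p = 1, q = 1 ↦ 1  ≥
So 7 of the 9 assignments meet the threshold.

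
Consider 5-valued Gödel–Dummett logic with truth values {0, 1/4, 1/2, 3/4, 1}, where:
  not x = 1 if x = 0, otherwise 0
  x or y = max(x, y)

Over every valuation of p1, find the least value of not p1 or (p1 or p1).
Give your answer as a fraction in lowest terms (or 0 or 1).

Take p1 = 1/4:
not p1 = not 1/4 = 0
p1 or p1 = 1/4 or 1/4 = 1/4
not p1 or (p1 or p1) = 0 or 1/4 = 1/4
No assignment yields a value below 1/4, so this is the minimum.

1/4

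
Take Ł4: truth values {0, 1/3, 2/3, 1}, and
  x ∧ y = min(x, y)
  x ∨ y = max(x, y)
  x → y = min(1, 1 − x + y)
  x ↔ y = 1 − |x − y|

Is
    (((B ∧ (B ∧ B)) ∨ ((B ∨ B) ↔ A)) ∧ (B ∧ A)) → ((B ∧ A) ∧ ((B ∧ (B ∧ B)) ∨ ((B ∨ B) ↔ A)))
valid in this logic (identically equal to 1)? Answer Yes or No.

A = 0, B = 0 ↦ 1
A = 0, B = 1/3 ↦ 1
A = 0, B = 2/3 ↦ 1
A = 0, B = 1 ↦ 1
A = 1/3, B = 0 ↦ 1
A = 1/3, B = 1/3 ↦ 1
A = 1/3, B = 2/3 ↦ 1
A = 1/3, B = 1 ↦ 1
A = 2/3, B = 0 ↦ 1
A = 2/3, B = 1/3 ↦ 1
A = 2/3, B = 2/3 ↦ 1
A = 2/3, B = 1 ↦ 1
A = 1, B = 0 ↦ 1
A = 1, B = 1/3 ↦ 1
A = 1, B = 2/3 ↦ 1
A = 1, B = 1 ↦ 1
Every assignment gives a value ≥ 1.

Yes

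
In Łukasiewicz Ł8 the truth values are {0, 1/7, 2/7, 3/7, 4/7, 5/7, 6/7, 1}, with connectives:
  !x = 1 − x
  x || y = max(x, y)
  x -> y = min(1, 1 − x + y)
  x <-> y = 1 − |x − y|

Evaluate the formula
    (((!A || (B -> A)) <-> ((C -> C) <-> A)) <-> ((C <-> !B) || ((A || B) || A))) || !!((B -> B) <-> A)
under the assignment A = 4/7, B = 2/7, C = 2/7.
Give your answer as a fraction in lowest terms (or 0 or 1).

!A = !4/7 = 3/7
B -> A = 2/7 -> 4/7 = 1
!A || (B -> A) = 3/7 || 1 = 1
C -> C = 2/7 -> 2/7 = 1
(C -> C) <-> A = 1 <-> 4/7 = 4/7
(!A || (B -> A)) <-> ((C -> C) <-> A) = 1 <-> 4/7 = 4/7
!B = !2/7 = 5/7
C <-> !B = 2/7 <-> 5/7 = 4/7
A || B = 4/7 || 2/7 = 4/7
(A || B) || A = 4/7 || 4/7 = 4/7
(C <-> !B) || ((A || B) || A) = 4/7 || 4/7 = 4/7
((!A || (B -> A)) <-> ((C -> C) <-> A)) <-> ((C <-> !B) || ((A || B) || A)) = 4/7 <-> 4/7 = 1
B -> B = 2/7 -> 2/7 = 1
(B -> B) <-> A = 1 <-> 4/7 = 4/7
!((B -> B) <-> A) = !4/7 = 3/7
!!((B -> B) <-> A) = !3/7 = 4/7
(((!A || (B -> A)) <-> ((C -> C) <-> A)) <-> ((C <-> !B) || ((A || B) || A))) || !!((B -> B) <-> A) = 1 || 4/7 = 1

1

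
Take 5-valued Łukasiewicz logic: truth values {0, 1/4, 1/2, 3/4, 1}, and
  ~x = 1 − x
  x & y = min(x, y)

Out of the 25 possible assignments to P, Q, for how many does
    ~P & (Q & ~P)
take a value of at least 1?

value 1: 1 assignment (counts)
value 3/4: 3 assignments
value 1/2: 5 assignments
value 1/4: 7 assignments
value 0: 9 assignments
So 1 of the 25 assignments meets the threshold.

1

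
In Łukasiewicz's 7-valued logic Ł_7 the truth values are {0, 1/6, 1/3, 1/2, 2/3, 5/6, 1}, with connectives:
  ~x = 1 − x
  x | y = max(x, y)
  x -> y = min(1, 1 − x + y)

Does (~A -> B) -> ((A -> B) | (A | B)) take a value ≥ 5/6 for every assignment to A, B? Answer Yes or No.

No

Counterexample: take A = 2/3, B = 1/3.
~A = ~2/3 = 1/3
~A -> B = 1/3 -> 1/3 = 1
A -> B = 2/3 -> 1/3 = 2/3
A | B = 2/3 | 1/3 = 2/3
(A -> B) | (A | B) = 2/3 | 2/3 = 2/3
(~A -> B) -> ((A -> B) | (A | B)) = 1 -> 2/3 = 2/3
This gives 2/3, which is below 5/6.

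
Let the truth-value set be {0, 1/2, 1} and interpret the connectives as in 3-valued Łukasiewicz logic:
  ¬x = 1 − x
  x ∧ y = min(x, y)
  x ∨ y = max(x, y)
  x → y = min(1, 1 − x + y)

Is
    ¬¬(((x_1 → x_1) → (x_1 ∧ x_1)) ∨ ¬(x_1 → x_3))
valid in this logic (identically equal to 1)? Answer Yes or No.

No

Counterexample: take x_1 = 0, x_3 = 0.
x_1 → x_1 = 0 → 0 = 1
x_1 ∧ x_1 = 0 ∧ 0 = 0
(x_1 → x_1) → (x_1 ∧ x_1) = 1 → 0 = 0
x_1 → x_3 = 0 → 0 = 1
¬(x_1 → x_3) = ¬1 = 0
((x_1 → x_1) → (x_1 ∧ x_1)) ∨ ¬(x_1 → x_3) = 0 ∨ 0 = 0
¬(((x_1 → x_1) → (x_1 ∧ x_1)) ∨ ¬(x_1 → x_3)) = ¬0 = 1
¬¬(((x_1 → x_1) → (x_1 ∧ x_1)) ∨ ¬(x_1 → x_3)) = ¬1 = 0
This gives 0 ≠ 1.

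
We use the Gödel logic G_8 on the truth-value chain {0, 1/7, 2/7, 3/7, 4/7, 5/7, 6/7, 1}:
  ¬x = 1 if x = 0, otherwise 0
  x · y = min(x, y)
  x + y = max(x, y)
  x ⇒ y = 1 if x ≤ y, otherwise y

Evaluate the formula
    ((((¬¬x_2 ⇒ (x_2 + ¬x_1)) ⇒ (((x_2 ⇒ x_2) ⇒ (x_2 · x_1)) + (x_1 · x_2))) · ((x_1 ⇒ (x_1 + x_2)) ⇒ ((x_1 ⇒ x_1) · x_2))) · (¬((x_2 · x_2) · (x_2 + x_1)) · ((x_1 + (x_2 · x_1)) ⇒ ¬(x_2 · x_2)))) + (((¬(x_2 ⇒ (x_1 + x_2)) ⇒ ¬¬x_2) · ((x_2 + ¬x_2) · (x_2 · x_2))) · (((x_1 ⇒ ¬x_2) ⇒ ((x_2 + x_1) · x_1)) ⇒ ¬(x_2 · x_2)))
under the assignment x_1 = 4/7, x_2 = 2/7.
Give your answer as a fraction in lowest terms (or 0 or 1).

¬x_2 = ¬2/7 = 0
¬¬x_2 = ¬0 = 1
¬x_1 = ¬4/7 = 0
x_2 + ¬x_1 = 2/7 + 0 = 2/7
¬¬x_2 ⇒ (x_2 + ¬x_1) = 1 ⇒ 2/7 = 2/7
x_2 ⇒ x_2 = 2/7 ⇒ 2/7 = 1
x_2 · x_1 = 2/7 · 4/7 = 2/7
(x_2 ⇒ x_2) ⇒ (x_2 · x_1) = 1 ⇒ 2/7 = 2/7
x_1 · x_2 = 4/7 · 2/7 = 2/7
((x_2 ⇒ x_2) ⇒ (x_2 · x_1)) + (x_1 · x_2) = 2/7 + 2/7 = 2/7
(¬¬x_2 ⇒ (x_2 + ¬x_1)) ⇒ (((x_2 ⇒ x_2) ⇒ (x_2 · x_1)) + (x_1 · x_2)) = 2/7 ⇒ 2/7 = 1
x_1 + x_2 = 4/7 + 2/7 = 4/7
x_1 ⇒ (x_1 + x_2) = 4/7 ⇒ 4/7 = 1
x_1 ⇒ x_1 = 4/7 ⇒ 4/7 = 1
(x_1 ⇒ x_1) · x_2 = 1 · 2/7 = 2/7
(x_1 ⇒ (x_1 + x_2)) ⇒ ((x_1 ⇒ x_1) · x_2) = 1 ⇒ 2/7 = 2/7
((¬¬x_2 ⇒ (x_2 + ¬x_1)) ⇒ (((x_2 ⇒ x_2) ⇒ (x_2 · x_1)) + (x_1 · x_2))) · ((x_1 ⇒ (x_1 + x_2)) ⇒ ((x_1 ⇒ x_1) · x_2)) = 1 · 2/7 = 2/7
x_2 · x_2 = 2/7 · 2/7 = 2/7
x_2 + x_1 = 2/7 + 4/7 = 4/7
(x_2 · x_2) · (x_2 + x_1) = 2/7 · 4/7 = 2/7
¬((x_2 · x_2) · (x_2 + x_1)) = ¬2/7 = 0
x_2 · x_1 = 2/7 · 4/7 = 2/7
x_1 + (x_2 · x_1) = 4/7 + 2/7 = 4/7
x_2 · x_2 = 2/7 · 2/7 = 2/7
¬(x_2 · x_2) = ¬2/7 = 0
(x_1 + (x_2 · x_1)) ⇒ ¬(x_2 · x_2) = 4/7 ⇒ 0 = 0
¬((x_2 · x_2) · (x_2 + x_1)) · ((x_1 + (x_2 · x_1)) ⇒ ¬(x_2 · x_2)) = 0 · 0 = 0
(((¬¬x_2 ⇒ (x_2 + ¬x_1)) ⇒ (((x_2 ⇒ x_2) ⇒ (x_2 · x_1)) + (x_1 · x_2))) · ((x_1 ⇒ (x_1 + x_2)) ⇒ ((x_1 ⇒ x_1) · x_2))) · (¬((x_2 · x_2) · (x_2 + x_1)) · ((x_1 + (x_2 · x_1)) ⇒ ¬(x_2 · x_2))) = 2/7 · 0 = 0
x_1 + x_2 = 4/7 + 2/7 = 4/7
x_2 ⇒ (x_1 + x_2) = 2/7 ⇒ 4/7 = 1
¬(x_2 ⇒ (x_1 + x_2)) = ¬1 = 0
¬x_2 = ¬2/7 = 0
¬¬x_2 = ¬0 = 1
¬(x_2 ⇒ (x_1 + x_2)) ⇒ ¬¬x_2 = 0 ⇒ 1 = 1
¬x_2 = ¬2/7 = 0
x_2 + ¬x_2 = 2/7 + 0 = 2/7
x_2 · x_2 = 2/7 · 2/7 = 2/7
(x_2 + ¬x_2) · (x_2 · x_2) = 2/7 · 2/7 = 2/7
(¬(x_2 ⇒ (x_1 + x_2)) ⇒ ¬¬x_2) · ((x_2 + ¬x_2) · (x_2 · x_2)) = 1 · 2/7 = 2/7
¬x_2 = ¬2/7 = 0
x_1 ⇒ ¬x_2 = 4/7 ⇒ 0 = 0
x_2 + x_1 = 2/7 + 4/7 = 4/7
(x_2 + x_1) · x_1 = 4/7 · 4/7 = 4/7
(x_1 ⇒ ¬x_2) ⇒ ((x_2 + x_1) · x_1) = 0 ⇒ 4/7 = 1
x_2 · x_2 = 2/7 · 2/7 = 2/7
¬(x_2 · x_2) = ¬2/7 = 0
((x_1 ⇒ ¬x_2) ⇒ ((x_2 + x_1) · x_1)) ⇒ ¬(x_2 · x_2) = 1 ⇒ 0 = 0
((¬(x_2 ⇒ (x_1 + x_2)) ⇒ ¬¬x_2) · ((x_2 + ¬x_2) · (x_2 · x_2))) · (((x_1 ⇒ ¬x_2) ⇒ ((x_2 + x_1) · x_1)) ⇒ ¬(x_2 · x_2)) = 2/7 · 0 = 0
((((¬¬x_2 ⇒ (x_2 + ¬x_1)) ⇒ (((x_2 ⇒ x_2) ⇒ (x_2 · x_1)) + (x_1 · x_2))) · ((x_1 ⇒ (x_1 + x_2)) ⇒ ((x_1 ⇒ x_1) · x_2))) · (¬((x_2 · x_2) · (x_2 + x_1)) · ((x_1 + (x_2 · x_1)) ⇒ ¬(x_2 · x_2)))) + (((¬(x_2 ⇒ (x_1 + x_2)) ⇒ ¬¬x_2) · ((x_2 + ¬x_2) · (x_2 · x_2))) · (((x_1 ⇒ ¬x_2) ⇒ ((x_2 + x_1) · x_1)) ⇒ ¬(x_2 · x_2))) = 0 + 0 = 0

0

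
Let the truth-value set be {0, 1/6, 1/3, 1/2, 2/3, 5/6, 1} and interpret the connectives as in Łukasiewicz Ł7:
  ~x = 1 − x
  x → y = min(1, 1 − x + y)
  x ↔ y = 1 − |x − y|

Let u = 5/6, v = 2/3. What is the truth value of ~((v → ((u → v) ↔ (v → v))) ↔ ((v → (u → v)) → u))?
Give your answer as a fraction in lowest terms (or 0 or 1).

u → v = 5/6 → 2/3 = 5/6
v → v = 2/3 → 2/3 = 1
(u → v) ↔ (v → v) = 5/6 ↔ 1 = 5/6
v → ((u → v) ↔ (v → v)) = 2/3 → 5/6 = 1
u → v = 5/6 → 2/3 = 5/6
v → (u → v) = 2/3 → 5/6 = 1
(v → (u → v)) → u = 1 → 5/6 = 5/6
(v → ((u → v) ↔ (v → v))) ↔ ((v → (u → v)) → u) = 1 ↔ 5/6 = 5/6
~((v → ((u → v) ↔ (v → v))) ↔ ((v → (u → v)) → u)) = ~5/6 = 1/6

1/6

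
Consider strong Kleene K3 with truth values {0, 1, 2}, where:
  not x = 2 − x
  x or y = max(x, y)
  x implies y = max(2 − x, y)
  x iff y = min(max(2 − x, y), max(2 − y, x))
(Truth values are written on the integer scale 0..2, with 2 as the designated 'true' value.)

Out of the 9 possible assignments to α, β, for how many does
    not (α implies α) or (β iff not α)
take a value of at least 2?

2

α = 0, β = 0 ↦ 0  <
α = 0, β = 1 ↦ 1  <
α = 0, β = 2 ↦ 2  ≥
α = 1, β = 0 ↦ 1  <
α = 1, β = 1 ↦ 1  <
α = 1, β = 2 ↦ 1  <
α = 2, β = 0 ↦ 2  ≥
α = 2, β = 1 ↦ 1  <
α = 2, β = 2 ↦ 0  <
So 2 of the 9 assignments meet the threshold.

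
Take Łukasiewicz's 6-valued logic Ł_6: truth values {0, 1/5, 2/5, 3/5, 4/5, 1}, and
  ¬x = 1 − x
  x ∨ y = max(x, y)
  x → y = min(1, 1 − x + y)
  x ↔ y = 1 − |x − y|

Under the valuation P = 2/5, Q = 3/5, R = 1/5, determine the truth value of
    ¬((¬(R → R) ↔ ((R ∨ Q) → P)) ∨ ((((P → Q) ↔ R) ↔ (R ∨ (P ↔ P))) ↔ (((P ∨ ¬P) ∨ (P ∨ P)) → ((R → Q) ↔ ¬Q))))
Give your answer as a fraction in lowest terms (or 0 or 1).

R → R = 1/5 → 1/5 = 1
¬(R → R) = ¬1 = 0
R ∨ Q = 1/5 ∨ 3/5 = 3/5
(R ∨ Q) → P = 3/5 → 2/5 = 4/5
¬(R → R) ↔ ((R ∨ Q) → P) = 0 ↔ 4/5 = 1/5
P → Q = 2/5 → 3/5 = 1
(P → Q) ↔ R = 1 ↔ 1/5 = 1/5
P ↔ P = 2/5 ↔ 2/5 = 1
R ∨ (P ↔ P) = 1/5 ∨ 1 = 1
((P → Q) ↔ R) ↔ (R ∨ (P ↔ P)) = 1/5 ↔ 1 = 1/5
¬P = ¬2/5 = 3/5
P ∨ ¬P = 2/5 ∨ 3/5 = 3/5
P ∨ P = 2/5 ∨ 2/5 = 2/5
(P ∨ ¬P) ∨ (P ∨ P) = 3/5 ∨ 2/5 = 3/5
R → Q = 1/5 → 3/5 = 1
¬Q = ¬3/5 = 2/5
(R → Q) ↔ ¬Q = 1 ↔ 2/5 = 2/5
((P ∨ ¬P) ∨ (P ∨ P)) → ((R → Q) ↔ ¬Q) = 3/5 → 2/5 = 4/5
(((P → Q) ↔ R) ↔ (R ∨ (P ↔ P))) ↔ (((P ∨ ¬P) ∨ (P ∨ P)) → ((R → Q) ↔ ¬Q)) = 1/5 ↔ 4/5 = 2/5
(¬(R → R) ↔ ((R ∨ Q) → P)) ∨ ((((P → Q) ↔ R) ↔ (R ∨ (P ↔ P))) ↔ (((P ∨ ¬P) ∨ (P ∨ P)) → ((R → Q) ↔ ¬Q))) = 1/5 ∨ 2/5 = 2/5
¬((¬(R → R) ↔ ((R ∨ Q) → P)) ∨ ((((P → Q) ↔ R) ↔ (R ∨ (P ↔ P))) ↔ (((P ∨ ¬P) ∨ (P ∨ P)) → ((R → Q) ↔ ¬Q)))) = ¬2/5 = 3/5

3/5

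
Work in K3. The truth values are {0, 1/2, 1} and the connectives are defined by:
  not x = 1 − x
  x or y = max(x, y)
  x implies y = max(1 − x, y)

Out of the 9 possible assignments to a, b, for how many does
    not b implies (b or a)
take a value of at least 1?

a = 0, b = 0 ↦ 0  <
a = 0, b = 1/2 ↦ 1/2  <
a = 0, b = 1 ↦ 1  ≥
a = 1/2, b = 0 ↦ 1/2  <
a = 1/2, b = 1/2 ↦ 1/2  <
a = 1/2, b = 1 ↦ 1  ≥
a = 1, b = 0 ↦ 1  ≥
a = 1, b = 1/2 ↦ 1  ≥
a = 1, b = 1 ↦ 1  ≥
So 5 of the 9 assignments meet the threshold.

5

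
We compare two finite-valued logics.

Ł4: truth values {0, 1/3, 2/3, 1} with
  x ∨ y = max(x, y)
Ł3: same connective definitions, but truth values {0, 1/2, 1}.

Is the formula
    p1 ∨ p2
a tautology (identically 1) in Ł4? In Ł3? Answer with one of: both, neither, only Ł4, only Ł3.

In Ł4: at p1 = 0, p2 = 0 the value is 0 — not a tautology.
In Ł3: at p1 = 0, p2 = 0 the value is 0 — not a tautology.

neither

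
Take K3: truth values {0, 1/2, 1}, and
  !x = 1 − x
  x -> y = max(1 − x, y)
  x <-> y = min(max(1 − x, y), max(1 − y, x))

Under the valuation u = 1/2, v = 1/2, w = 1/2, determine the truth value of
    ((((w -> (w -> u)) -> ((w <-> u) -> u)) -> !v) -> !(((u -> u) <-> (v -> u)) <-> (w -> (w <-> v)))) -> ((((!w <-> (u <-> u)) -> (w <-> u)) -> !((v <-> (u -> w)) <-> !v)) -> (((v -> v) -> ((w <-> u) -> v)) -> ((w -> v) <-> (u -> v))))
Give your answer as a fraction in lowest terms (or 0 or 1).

w -> u = 1/2 -> 1/2 = 1/2
w -> (w -> u) = 1/2 -> 1/2 = 1/2
w <-> u = 1/2 <-> 1/2 = 1/2
(w <-> u) -> u = 1/2 -> 1/2 = 1/2
(w -> (w -> u)) -> ((w <-> u) -> u) = 1/2 -> 1/2 = 1/2
!v = !1/2 = 1/2
((w -> (w -> u)) -> ((w <-> u) -> u)) -> !v = 1/2 -> 1/2 = 1/2
u -> u = 1/2 -> 1/2 = 1/2
v -> u = 1/2 -> 1/2 = 1/2
(u -> u) <-> (v -> u) = 1/2 <-> 1/2 = 1/2
w <-> v = 1/2 <-> 1/2 = 1/2
w -> (w <-> v) = 1/2 -> 1/2 = 1/2
((u -> u) <-> (v -> u)) <-> (w -> (w <-> v)) = 1/2 <-> 1/2 = 1/2
!(((u -> u) <-> (v -> u)) <-> (w -> (w <-> v))) = !1/2 = 1/2
(((w -> (w -> u)) -> ((w <-> u) -> u)) -> !v) -> !(((u -> u) <-> (v -> u)) <-> (w -> (w <-> v))) = 1/2 -> 1/2 = 1/2
!w = !1/2 = 1/2
u <-> u = 1/2 <-> 1/2 = 1/2
!w <-> (u <-> u) = 1/2 <-> 1/2 = 1/2
w <-> u = 1/2 <-> 1/2 = 1/2
(!w <-> (u <-> u)) -> (w <-> u) = 1/2 -> 1/2 = 1/2
u -> w = 1/2 -> 1/2 = 1/2
v <-> (u -> w) = 1/2 <-> 1/2 = 1/2
!v = !1/2 = 1/2
(v <-> (u -> w)) <-> !v = 1/2 <-> 1/2 = 1/2
!((v <-> (u -> w)) <-> !v) = !1/2 = 1/2
((!w <-> (u <-> u)) -> (w <-> u)) -> !((v <-> (u -> w)) <-> !v) = 1/2 -> 1/2 = 1/2
v -> v = 1/2 -> 1/2 = 1/2
w <-> u = 1/2 <-> 1/2 = 1/2
(w <-> u) -> v = 1/2 -> 1/2 = 1/2
(v -> v) -> ((w <-> u) -> v) = 1/2 -> 1/2 = 1/2
w -> v = 1/2 -> 1/2 = 1/2
u -> v = 1/2 -> 1/2 = 1/2
(w -> v) <-> (u -> v) = 1/2 <-> 1/2 = 1/2
((v -> v) -> ((w <-> u) -> v)) -> ((w -> v) <-> (u -> v)) = 1/2 -> 1/2 = 1/2
(((!w <-> (u <-> u)) -> (w <-> u)) -> !((v <-> (u -> w)) <-> !v)) -> (((v -> v) -> ((w <-> u) -> v)) -> ((w -> v) <-> (u -> v))) = 1/2 -> 1/2 = 1/2
((((w -> (w -> u)) -> ((w <-> u) -> u)) -> !v) -> !(((u -> u) <-> (v -> u)) <-> (w -> (w <-> v)))) -> ((((!w <-> (u <-> u)) -> (w <-> u)) -> !((v <-> (u -> w)) <-> !v)) -> (((v -> v) -> ((w <-> u) -> v)) -> ((w -> v) <-> (u -> v)))) = 1/2 -> 1/2 = 1/2

1/2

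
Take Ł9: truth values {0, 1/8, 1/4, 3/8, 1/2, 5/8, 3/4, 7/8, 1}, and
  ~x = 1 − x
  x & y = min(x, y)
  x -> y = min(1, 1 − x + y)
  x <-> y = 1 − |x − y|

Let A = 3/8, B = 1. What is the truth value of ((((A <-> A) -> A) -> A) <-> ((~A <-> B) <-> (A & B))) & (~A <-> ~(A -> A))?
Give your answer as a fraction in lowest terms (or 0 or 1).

A <-> A = 3/8 <-> 3/8 = 1
(A <-> A) -> A = 1 -> 3/8 = 3/8
((A <-> A) -> A) -> A = 3/8 -> 3/8 = 1
~A = ~3/8 = 5/8
~A <-> B = 5/8 <-> 1 = 5/8
A & B = 3/8 & 1 = 3/8
(~A <-> B) <-> (A & B) = 5/8 <-> 3/8 = 3/4
(((A <-> A) -> A) -> A) <-> ((~A <-> B) <-> (A & B)) = 1 <-> 3/4 = 3/4
~A = ~3/8 = 5/8
A -> A = 3/8 -> 3/8 = 1
~(A -> A) = ~1 = 0
~A <-> ~(A -> A) = 5/8 <-> 0 = 3/8
((((A <-> A) -> A) -> A) <-> ((~A <-> B) <-> (A & B))) & (~A <-> ~(A -> A)) = 3/4 & 3/8 = 3/8

3/8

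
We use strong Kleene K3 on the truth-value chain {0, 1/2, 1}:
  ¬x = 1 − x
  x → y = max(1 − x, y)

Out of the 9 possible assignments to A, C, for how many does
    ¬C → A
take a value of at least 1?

5

A = 0, C = 0 ↦ 0  <
A = 0, C = 1/2 ↦ 1/2  <
A = 0, C = 1 ↦ 1  ≥
A = 1/2, C = 0 ↦ 1/2  <
A = 1/2, C = 1/2 ↦ 1/2  <
A = 1/2, C = 1 ↦ 1  ≥
A = 1, C = 0 ↦ 1  ≥
A = 1, C = 1/2 ↦ 1  ≥
A = 1, C = 1 ↦ 1  ≥
So 5 of the 9 assignments meet the threshold.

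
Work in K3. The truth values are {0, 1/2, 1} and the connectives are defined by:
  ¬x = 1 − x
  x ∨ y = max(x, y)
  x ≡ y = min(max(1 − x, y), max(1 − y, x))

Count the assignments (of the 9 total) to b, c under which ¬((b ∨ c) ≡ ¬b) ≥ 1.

b = 0, c = 0 ↦ 1  ≥
b = 0, c = 1/2 ↦ 1/2  <
b = 0, c = 1 ↦ 0  <
b = 1/2, c = 0 ↦ 1/2  <
b = 1/2, c = 1/2 ↦ 1/2  <
b = 1/2, c = 1 ↦ 1/2  <
b = 1, c = 0 ↦ 1  ≥
b = 1, c = 1/2 ↦ 1  ≥
b = 1, c = 1 ↦ 1  ≥
So 4 of the 9 assignments meet the threshold.

4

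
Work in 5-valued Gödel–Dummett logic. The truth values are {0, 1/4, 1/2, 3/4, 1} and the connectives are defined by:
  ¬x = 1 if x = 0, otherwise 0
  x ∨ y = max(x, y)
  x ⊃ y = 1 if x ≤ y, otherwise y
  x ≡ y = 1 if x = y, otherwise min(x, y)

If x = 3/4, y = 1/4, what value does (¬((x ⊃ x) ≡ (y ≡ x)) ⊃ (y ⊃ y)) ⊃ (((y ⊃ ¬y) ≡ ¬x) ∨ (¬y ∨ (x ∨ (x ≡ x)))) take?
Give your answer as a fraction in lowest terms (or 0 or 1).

x ⊃ x = 3/4 ⊃ 3/4 = 1
y ≡ x = 1/4 ≡ 3/4 = 1/4
(x ⊃ x) ≡ (y ≡ x) = 1 ≡ 1/4 = 1/4
¬((x ⊃ x) ≡ (y ≡ x)) = ¬1/4 = 0
y ⊃ y = 1/4 ⊃ 1/4 = 1
¬((x ⊃ x) ≡ (y ≡ x)) ⊃ (y ⊃ y) = 0 ⊃ 1 = 1
¬y = ¬1/4 = 0
y ⊃ ¬y = 1/4 ⊃ 0 = 0
¬x = ¬3/4 = 0
(y ⊃ ¬y) ≡ ¬x = 0 ≡ 0 = 1
¬y = ¬1/4 = 0
x ≡ x = 3/4 ≡ 3/4 = 1
x ∨ (x ≡ x) = 3/4 ∨ 1 = 1
¬y ∨ (x ∨ (x ≡ x)) = 0 ∨ 1 = 1
((y ⊃ ¬y) ≡ ¬x) ∨ (¬y ∨ (x ∨ (x ≡ x))) = 1 ∨ 1 = 1
(¬((x ⊃ x) ≡ (y ≡ x)) ⊃ (y ⊃ y)) ⊃ (((y ⊃ ¬y) ≡ ¬x) ∨ (¬y ∨ (x ∨ (x ≡ x)))) = 1 ⊃ 1 = 1

1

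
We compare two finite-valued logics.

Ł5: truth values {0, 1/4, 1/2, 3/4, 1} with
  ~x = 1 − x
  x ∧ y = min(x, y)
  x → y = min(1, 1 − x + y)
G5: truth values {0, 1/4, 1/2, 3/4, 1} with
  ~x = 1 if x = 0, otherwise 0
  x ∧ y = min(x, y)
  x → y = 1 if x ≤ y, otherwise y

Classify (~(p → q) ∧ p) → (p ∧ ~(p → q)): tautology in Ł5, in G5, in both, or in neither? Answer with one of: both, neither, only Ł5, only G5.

both

In Ł5: every assignment gives 1 — tautology.
In G5: every assignment gives 1 — tautology.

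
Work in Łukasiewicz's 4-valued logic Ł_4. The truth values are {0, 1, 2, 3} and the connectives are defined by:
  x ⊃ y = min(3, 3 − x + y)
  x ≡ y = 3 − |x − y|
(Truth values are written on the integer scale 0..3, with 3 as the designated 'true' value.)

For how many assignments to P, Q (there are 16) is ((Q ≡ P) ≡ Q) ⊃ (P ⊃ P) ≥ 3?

P = 0, Q = 0 ↦ 3  ≥
P = 0, Q = 1 ↦ 3  ≥
P = 0, Q = 2 ↦ 3  ≥
P = 0, Q = 3 ↦ 3  ≥
P = 1, Q = 0 ↦ 3  ≥
P = 1, Q = 1 ↦ 3  ≥
P = 1, Q = 2 ↦ 3  ≥
P = 1, Q = 3 ↦ 3  ≥
P = 2, Q = 0 ↦ 3  ≥
P = 2, Q = 1 ↦ 3  ≥
P = 2, Q = 2 ↦ 3  ≥
P = 2, Q = 3 ↦ 3  ≥
P = 3, Q = 0 ↦ 3  ≥
P = 3, Q = 1 ↦ 3  ≥
P = 3, Q = 2 ↦ 3  ≥
P = 3, Q = 3 ↦ 3  ≥
So 16 of the 16 assignments meet the threshold.

16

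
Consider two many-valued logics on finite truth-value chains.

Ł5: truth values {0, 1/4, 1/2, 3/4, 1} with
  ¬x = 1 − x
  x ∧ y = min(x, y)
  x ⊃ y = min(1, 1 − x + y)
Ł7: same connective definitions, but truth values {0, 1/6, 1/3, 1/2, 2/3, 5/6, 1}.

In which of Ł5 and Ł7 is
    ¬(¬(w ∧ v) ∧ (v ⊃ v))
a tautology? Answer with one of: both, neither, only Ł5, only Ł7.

neither

In Ł5: at v = 0, w = 0 the value is 0 — not a tautology.
In Ł7: at v = 0, w = 0 the value is 0 — not a tautology.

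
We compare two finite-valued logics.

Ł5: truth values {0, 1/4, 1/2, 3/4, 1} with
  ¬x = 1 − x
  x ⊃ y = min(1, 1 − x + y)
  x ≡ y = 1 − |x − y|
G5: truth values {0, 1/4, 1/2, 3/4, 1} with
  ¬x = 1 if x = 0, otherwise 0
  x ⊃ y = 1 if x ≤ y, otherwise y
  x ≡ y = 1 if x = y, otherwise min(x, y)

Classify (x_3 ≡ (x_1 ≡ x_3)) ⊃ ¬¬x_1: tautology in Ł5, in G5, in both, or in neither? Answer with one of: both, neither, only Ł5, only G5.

only G5

In Ł5: at x_1 = 0, x_3 = 1/4 the value is 1/2 — not a tautology.
In G5: every assignment gives 1 — tautology.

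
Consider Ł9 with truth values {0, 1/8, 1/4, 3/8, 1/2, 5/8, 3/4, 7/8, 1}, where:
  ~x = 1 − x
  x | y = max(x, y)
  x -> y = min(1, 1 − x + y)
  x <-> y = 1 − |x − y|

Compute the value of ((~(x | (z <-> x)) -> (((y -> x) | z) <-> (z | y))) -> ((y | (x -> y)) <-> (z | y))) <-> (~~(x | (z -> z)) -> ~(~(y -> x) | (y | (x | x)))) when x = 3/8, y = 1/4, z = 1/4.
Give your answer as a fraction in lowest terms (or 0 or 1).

z <-> x = 1/4 <-> 3/8 = 7/8
x | (z <-> x) = 3/8 | 7/8 = 7/8
~(x | (z <-> x)) = ~7/8 = 1/8
y -> x = 1/4 -> 3/8 = 1
(y -> x) | z = 1 | 1/4 = 1
z | y = 1/4 | 1/4 = 1/4
((y -> x) | z) <-> (z | y) = 1 <-> 1/4 = 1/4
~(x | (z <-> x)) -> (((y -> x) | z) <-> (z | y)) = 1/8 -> 1/4 = 1
x -> y = 3/8 -> 1/4 = 7/8
y | (x -> y) = 1/4 | 7/8 = 7/8
z | y = 1/4 | 1/4 = 1/4
(y | (x -> y)) <-> (z | y) = 7/8 <-> 1/4 = 3/8
(~(x | (z <-> x)) -> (((y -> x) | z) <-> (z | y))) -> ((y | (x -> y)) <-> (z | y)) = 1 -> 3/8 = 3/8
z -> z = 1/4 -> 1/4 = 1
x | (z -> z) = 3/8 | 1 = 1
~(x | (z -> z)) = ~1 = 0
~~(x | (z -> z)) = ~0 = 1
y -> x = 1/4 -> 3/8 = 1
~(y -> x) = ~1 = 0
x | x = 3/8 | 3/8 = 3/8
y | (x | x) = 1/4 | 3/8 = 3/8
~(y -> x) | (y | (x | x)) = 0 | 3/8 = 3/8
~(~(y -> x) | (y | (x | x))) = ~3/8 = 5/8
~~(x | (z -> z)) -> ~(~(y -> x) | (y | (x | x))) = 1 -> 5/8 = 5/8
((~(x | (z <-> x)) -> (((y -> x) | z) <-> (z | y))) -> ((y | (x -> y)) <-> (z | y))) <-> (~~(x | (z -> z)) -> ~(~(y -> x) | (y | (x | x)))) = 3/8 <-> 5/8 = 3/4

3/4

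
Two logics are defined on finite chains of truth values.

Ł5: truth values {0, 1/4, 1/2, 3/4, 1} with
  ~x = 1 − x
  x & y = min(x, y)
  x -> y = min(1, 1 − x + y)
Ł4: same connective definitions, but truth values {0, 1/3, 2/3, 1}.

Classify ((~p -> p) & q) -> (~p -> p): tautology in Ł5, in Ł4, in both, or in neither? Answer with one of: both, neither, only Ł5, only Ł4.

In Ł5: every assignment gives 1 — tautology.
In Ł4: every assignment gives 1 — tautology.

both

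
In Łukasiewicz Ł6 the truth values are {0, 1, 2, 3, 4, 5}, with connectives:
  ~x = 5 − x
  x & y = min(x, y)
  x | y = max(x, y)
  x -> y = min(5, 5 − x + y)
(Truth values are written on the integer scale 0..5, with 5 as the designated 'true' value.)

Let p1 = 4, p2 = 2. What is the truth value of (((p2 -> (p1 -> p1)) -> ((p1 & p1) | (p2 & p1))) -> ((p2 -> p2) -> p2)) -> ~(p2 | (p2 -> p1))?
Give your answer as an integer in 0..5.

2

p1 -> p1 = 4 -> 4 = 5
p2 -> (p1 -> p1) = 2 -> 5 = 5
p1 & p1 = 4 & 4 = 4
p2 & p1 = 2 & 4 = 2
(p1 & p1) | (p2 & p1) = 4 | 2 = 4
(p2 -> (p1 -> p1)) -> ((p1 & p1) | (p2 & p1)) = 5 -> 4 = 4
p2 -> p2 = 2 -> 2 = 5
(p2 -> p2) -> p2 = 5 -> 2 = 2
((p2 -> (p1 -> p1)) -> ((p1 & p1) | (p2 & p1))) -> ((p2 -> p2) -> p2) = 4 -> 2 = 3
p2 -> p1 = 2 -> 4 = 5
p2 | (p2 -> p1) = 2 | 5 = 5
~(p2 | (p2 -> p1)) = ~5 = 0
(((p2 -> (p1 -> p1)) -> ((p1 & p1) | (p2 & p1))) -> ((p2 -> p2) -> p2)) -> ~(p2 | (p2 -> p1)) = 3 -> 0 = 2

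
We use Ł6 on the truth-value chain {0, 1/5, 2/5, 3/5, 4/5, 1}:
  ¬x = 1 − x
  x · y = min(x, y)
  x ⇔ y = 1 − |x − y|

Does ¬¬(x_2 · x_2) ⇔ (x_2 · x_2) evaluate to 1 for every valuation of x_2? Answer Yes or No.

x_2 = 0 ↦ 1
x_2 = 1/5 ↦ 1
x_2 = 2/5 ↦ 1
x_2 = 3/5 ↦ 1
x_2 = 4/5 ↦ 1
x_2 = 1 ↦ 1
Every assignment gives a value ≥ 1.

Yes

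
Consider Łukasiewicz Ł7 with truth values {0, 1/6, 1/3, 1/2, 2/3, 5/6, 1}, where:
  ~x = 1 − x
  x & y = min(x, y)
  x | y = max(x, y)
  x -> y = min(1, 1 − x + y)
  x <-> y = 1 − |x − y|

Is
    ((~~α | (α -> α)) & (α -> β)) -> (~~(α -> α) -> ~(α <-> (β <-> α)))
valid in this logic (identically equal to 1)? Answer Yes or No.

No

Counterexample: take α = 0, β = 1/6.
~α = ~0 = 1
~~α = ~1 = 0
α -> α = 0 -> 0 = 1
~~α | (α -> α) = 0 | 1 = 1
α -> β = 0 -> 1/6 = 1
(~~α | (α -> α)) & (α -> β) = 1 & 1 = 1
α -> α = 0 -> 0 = 1
~(α -> α) = ~1 = 0
~~(α -> α) = ~0 = 1
β <-> α = 1/6 <-> 0 = 5/6
α <-> (β <-> α) = 0 <-> 5/6 = 1/6
~(α <-> (β <-> α)) = ~1/6 = 5/6
~~(α -> α) -> ~(α <-> (β <-> α)) = 1 -> 5/6 = 5/6
((~~α | (α -> α)) & (α -> β)) -> (~~(α -> α) -> ~(α <-> (β <-> α))) = 1 -> 5/6 = 5/6
This gives 5/6 ≠ 1.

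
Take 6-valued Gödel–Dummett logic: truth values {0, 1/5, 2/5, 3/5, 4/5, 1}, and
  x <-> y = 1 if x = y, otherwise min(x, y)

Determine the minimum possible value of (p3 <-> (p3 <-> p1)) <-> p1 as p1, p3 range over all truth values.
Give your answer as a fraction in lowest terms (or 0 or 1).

Take p1 = 1/5, p3 = 0:
p3 <-> p1 = 0 <-> 1/5 = 0
p3 <-> (p3 <-> p1) = 0 <-> 0 = 1
(p3 <-> (p3 <-> p1)) <-> p1 = 1 <-> 1/5 = 1/5
No assignment yields a value below 1/5, so this is the minimum.

1/5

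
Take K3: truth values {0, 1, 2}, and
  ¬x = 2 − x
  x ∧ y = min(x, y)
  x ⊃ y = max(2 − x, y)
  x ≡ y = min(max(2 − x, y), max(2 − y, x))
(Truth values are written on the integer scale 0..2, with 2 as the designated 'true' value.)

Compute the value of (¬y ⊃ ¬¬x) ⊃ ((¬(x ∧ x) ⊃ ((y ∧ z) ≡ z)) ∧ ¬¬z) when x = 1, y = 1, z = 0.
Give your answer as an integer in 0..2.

1

¬y = ¬1 = 1
¬x = ¬1 = 1
¬¬x = ¬1 = 1
¬y ⊃ ¬¬x = 1 ⊃ 1 = 1
x ∧ x = 1 ∧ 1 = 1
¬(x ∧ x) = ¬1 = 1
y ∧ z = 1 ∧ 0 = 0
(y ∧ z) ≡ z = 0 ≡ 0 = 2
¬(x ∧ x) ⊃ ((y ∧ z) ≡ z) = 1 ⊃ 2 = 2
¬z = ¬0 = 2
¬¬z = ¬2 = 0
(¬(x ∧ x) ⊃ ((y ∧ z) ≡ z)) ∧ ¬¬z = 2 ∧ 0 = 0
(¬y ⊃ ¬¬x) ⊃ ((¬(x ∧ x) ⊃ ((y ∧ z) ≡ z)) ∧ ¬¬z) = 1 ⊃ 0 = 1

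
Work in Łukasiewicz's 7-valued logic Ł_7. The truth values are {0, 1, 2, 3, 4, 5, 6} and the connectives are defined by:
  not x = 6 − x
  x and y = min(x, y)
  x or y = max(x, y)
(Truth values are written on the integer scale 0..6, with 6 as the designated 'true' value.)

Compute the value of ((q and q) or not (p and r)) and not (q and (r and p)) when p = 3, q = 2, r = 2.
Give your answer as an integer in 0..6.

q and q = 2 and 2 = 2
p and r = 3 and 2 = 2
not (p and r) = not 2 = 4
(q and q) or not (p and r) = 2 or 4 = 4
r and p = 2 and 3 = 2
q and (r and p) = 2 and 2 = 2
not (q and (r and p)) = not 2 = 4
((q and q) or not (p and r)) and not (q and (r and p)) = 4 and 4 = 4

4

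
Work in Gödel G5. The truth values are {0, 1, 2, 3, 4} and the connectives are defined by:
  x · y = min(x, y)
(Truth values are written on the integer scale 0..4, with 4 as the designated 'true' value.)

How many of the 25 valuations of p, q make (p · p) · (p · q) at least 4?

value 4: 1 assignment (counts)
value 3: 3 assignments
value 2: 5 assignments
value 1: 7 assignments
value 0: 9 assignments
So 1 of the 25 assignments meets the threshold.

1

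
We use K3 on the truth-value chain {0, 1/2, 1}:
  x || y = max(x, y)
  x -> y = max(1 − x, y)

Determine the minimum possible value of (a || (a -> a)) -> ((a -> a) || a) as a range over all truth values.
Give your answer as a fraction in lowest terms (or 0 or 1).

Take a = 1/2:
a -> a = 1/2 -> 1/2 = 1/2
a || (a -> a) = 1/2 || 1/2 = 1/2
a -> a = 1/2 -> 1/2 = 1/2
(a -> a) || a = 1/2 || 1/2 = 1/2
(a || (a -> a)) -> ((a -> a) || a) = 1/2 -> 1/2 = 1/2
No assignment yields a value below 1/2, so this is the minimum.

1/2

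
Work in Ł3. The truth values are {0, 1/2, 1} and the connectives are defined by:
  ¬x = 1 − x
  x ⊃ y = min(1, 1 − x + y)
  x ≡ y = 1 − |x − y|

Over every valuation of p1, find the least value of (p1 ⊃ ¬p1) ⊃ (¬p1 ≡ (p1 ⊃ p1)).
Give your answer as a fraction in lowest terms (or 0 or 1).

1/2

Take p1 = 1/2:
¬p1 = ¬1/2 = 1/2
p1 ⊃ ¬p1 = 1/2 ⊃ 1/2 = 1
¬p1 = ¬1/2 = 1/2
p1 ⊃ p1 = 1/2 ⊃ 1/2 = 1
¬p1 ≡ (p1 ⊃ p1) = 1/2 ≡ 1 = 1/2
(p1 ⊃ ¬p1) ⊃ (¬p1 ≡ (p1 ⊃ p1)) = 1 ⊃ 1/2 = 1/2
No assignment yields a value below 1/2, so this is the minimum.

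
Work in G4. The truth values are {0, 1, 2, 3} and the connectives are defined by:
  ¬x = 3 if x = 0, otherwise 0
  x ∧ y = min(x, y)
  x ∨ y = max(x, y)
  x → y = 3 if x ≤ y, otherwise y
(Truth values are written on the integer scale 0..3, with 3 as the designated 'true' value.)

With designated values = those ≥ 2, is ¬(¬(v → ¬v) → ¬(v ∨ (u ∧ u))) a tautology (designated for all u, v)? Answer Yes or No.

Counterexample: take u = 0, v = 0.
¬v = ¬0 = 3
v → ¬v = 0 → 3 = 3
¬(v → ¬v) = ¬3 = 0
u ∧ u = 0 ∧ 0 = 0
v ∨ (u ∧ u) = 0 ∨ 0 = 0
¬(v ∨ (u ∧ u)) = ¬0 = 3
¬(v → ¬v) → ¬(v ∨ (u ∧ u)) = 0 → 3 = 3
¬(¬(v → ¬v) → ¬(v ∨ (u ∧ u))) = ¬3 = 0
This gives 0, which is below 2.

No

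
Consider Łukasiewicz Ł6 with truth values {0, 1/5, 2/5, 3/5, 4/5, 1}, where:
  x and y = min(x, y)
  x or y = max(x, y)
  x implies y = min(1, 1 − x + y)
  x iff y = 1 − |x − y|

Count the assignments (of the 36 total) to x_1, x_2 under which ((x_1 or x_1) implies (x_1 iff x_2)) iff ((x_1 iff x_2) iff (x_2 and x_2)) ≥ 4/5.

14

value 1: 4 assignments (counts)
value 4/5: 10 assignments (counts)
value 3/5: 8 assignments
value 2/5: 7 assignments
value 1/5: 4 assignments
value 0: 3 assignments
So 14 of the 36 assignments meet the threshold.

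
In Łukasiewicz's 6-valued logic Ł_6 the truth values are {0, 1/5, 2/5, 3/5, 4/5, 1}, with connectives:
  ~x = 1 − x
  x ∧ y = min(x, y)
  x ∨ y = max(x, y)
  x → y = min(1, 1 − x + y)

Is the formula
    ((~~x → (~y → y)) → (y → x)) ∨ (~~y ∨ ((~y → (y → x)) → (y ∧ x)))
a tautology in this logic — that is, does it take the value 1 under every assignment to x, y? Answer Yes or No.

Counterexample: take x = 0, y = 1/5.
~x = ~0 = 1
~~x = ~1 = 0
~y = ~1/5 = 4/5
~y → y = 4/5 → 1/5 = 2/5
~~x → (~y → y) = 0 → 2/5 = 1
y → x = 1/5 → 0 = 4/5
(~~x → (~y → y)) → (y → x) = 1 → 4/5 = 4/5
~y = ~1/5 = 4/5
~~y = ~4/5 = 1/5
~y = ~1/5 = 4/5
y → x = 1/5 → 0 = 4/5
~y → (y → x) = 4/5 → 4/5 = 1
y ∧ x = 1/5 ∧ 0 = 0
(~y → (y → x)) → (y ∧ x) = 1 → 0 = 0
~~y ∨ ((~y → (y → x)) → (y ∧ x)) = 1/5 ∨ 0 = 1/5
((~~x → (~y → y)) → (y → x)) ∨ (~~y ∨ ((~y → (y → x)) → (y ∧ x))) = 4/5 ∨ 1/5 = 4/5
This gives 4/5 ≠ 1.

No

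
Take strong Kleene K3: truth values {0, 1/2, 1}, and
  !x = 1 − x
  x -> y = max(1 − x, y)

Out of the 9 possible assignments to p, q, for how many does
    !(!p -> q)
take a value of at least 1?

1

p = 0, q = 0 ↦ 1  ≥
p = 0, q = 1/2 ↦ 1/2  <
p = 0, q = 1 ↦ 0  <
p = 1/2, q = 0 ↦ 1/2  <
p = 1/2, q = 1/2 ↦ 1/2  <
p = 1/2, q = 1 ↦ 0  <
p = 1, q = 0 ↦ 0  <
p = 1, q = 1/2 ↦ 0  <
p = 1, q = 1 ↦ 0  <
So 1 of the 9 assignments meets the threshold.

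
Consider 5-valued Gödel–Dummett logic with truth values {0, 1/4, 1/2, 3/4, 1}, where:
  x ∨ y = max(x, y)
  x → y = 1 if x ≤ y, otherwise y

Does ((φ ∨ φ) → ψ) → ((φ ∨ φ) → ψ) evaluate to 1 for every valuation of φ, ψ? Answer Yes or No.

At φ = 3/4, ψ = 1/2, for instance:
φ ∨ φ = 3/4 ∨ 3/4 = 3/4
(φ ∨ φ) → ψ = 3/4 → 1/2 = 1/2
((φ ∨ φ) → ψ) → ((φ ∨ φ) → ψ) = 1/2 → 1/2 = 1
and checking the remaining 24 assignments likewise gives ≥ 1 in every case.

Yes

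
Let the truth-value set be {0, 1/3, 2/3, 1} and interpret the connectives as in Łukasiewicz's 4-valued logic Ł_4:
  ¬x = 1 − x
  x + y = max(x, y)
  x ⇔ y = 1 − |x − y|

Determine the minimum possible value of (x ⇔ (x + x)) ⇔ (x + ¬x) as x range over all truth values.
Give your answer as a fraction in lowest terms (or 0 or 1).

2/3

Take x = 1/3:
x + x = 1/3 + 1/3 = 1/3
x ⇔ (x + x) = 1/3 ⇔ 1/3 = 1
¬x = ¬1/3 = 2/3
x + ¬x = 1/3 + 2/3 = 2/3
(x ⇔ (x + x)) ⇔ (x + ¬x) = 1 ⇔ 2/3 = 2/3
No assignment yields a value below 2/3, so this is the minimum.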